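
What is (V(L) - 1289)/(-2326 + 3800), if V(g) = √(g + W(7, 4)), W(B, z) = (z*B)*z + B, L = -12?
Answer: -1289/1474 + √107/1474 ≈ -0.86747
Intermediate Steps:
W(B, z) = B + B*z² (W(B, z) = (B*z)*z + B = B*z² + B = B + B*z²)
V(g) = √(119 + g) (V(g) = √(g + 7*(1 + 4²)) = √(g + 7*(1 + 16)) = √(g + 7*17) = √(g + 119) = √(119 + g))
(V(L) - 1289)/(-2326 + 3800) = (√(119 - 12) - 1289)/(-2326 + 3800) = (√107 - 1289)/1474 = (-1289 + √107)*(1/1474) = -1289/1474 + √107/1474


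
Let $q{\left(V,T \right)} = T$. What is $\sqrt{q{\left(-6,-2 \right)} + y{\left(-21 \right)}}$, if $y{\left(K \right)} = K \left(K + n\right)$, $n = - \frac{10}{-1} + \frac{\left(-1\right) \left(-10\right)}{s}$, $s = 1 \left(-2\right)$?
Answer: $\sqrt{334} \approx 18.276$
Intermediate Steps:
$s = -2$
$n = 5$ ($n = - \frac{10}{-1} + \frac{\left(-1\right) \left(-10\right)}{-2} = \left(-10\right) \left(-1\right) + 10 \left(- \frac{1}{2}\right) = 10 - 5 = 5$)
$y{\left(K \right)} = K \left(5 + K\right)$ ($y{\left(K \right)} = K \left(K + 5\right) = K \left(5 + K\right)$)
$\sqrt{q{\left(-6,-2 \right)} + y{\left(-21 \right)}} = \sqrt{-2 - 21 \left(5 - 21\right)} = \sqrt{-2 - -336} = \sqrt{-2 + 336} = \sqrt{334}$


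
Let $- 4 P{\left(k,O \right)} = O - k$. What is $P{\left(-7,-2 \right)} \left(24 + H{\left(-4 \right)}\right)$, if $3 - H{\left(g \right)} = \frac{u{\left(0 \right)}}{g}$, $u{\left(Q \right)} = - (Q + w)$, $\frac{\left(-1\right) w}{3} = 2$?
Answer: $- \frac{285}{8} \approx -35.625$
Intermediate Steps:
$w = -6$ ($w = \left(-3\right) 2 = -6$)
$u{\left(Q \right)} = 6 - Q$ ($u{\left(Q \right)} = - (Q - 6) = - (-6 + Q) = 6 - Q$)
$P{\left(k,O \right)} = - \frac{O}{4} + \frac{k}{4}$ ($P{\left(k,O \right)} = - \frac{O - k}{4} = - \frac{O}{4} + \frac{k}{4}$)
$H{\left(g \right)} = 3 - \frac{6}{g}$ ($H{\left(g \right)} = 3 - \frac{6 - 0}{g} = 3 - \frac{6 + 0}{g} = 3 - \frac{6}{g}$)
$P{\left(-7,-2 \right)} \left(24 + H{\left(-4 \right)}\right) = \left(\left(- \frac{1}{4}\right) \left(-2\right) + \frac{1}{4} \left(-7\right)\right) \left(24 + \left(3 - \frac{6}{-4}\right)\right) = \left(\frac{1}{2} - \frac{7}{4}\right) \left(24 + \left(3 - - \frac{3}{2}\right)\right) = - \frac{5 \left(24 + \left(3 + \frac{3}{2}\right)\right)}{4} = - \frac{5 \left(24 + \frac{9}{2}\right)}{4} = \left(- \frac{5}{4}\right) \frac{57}{2} = - \frac{285}{8}$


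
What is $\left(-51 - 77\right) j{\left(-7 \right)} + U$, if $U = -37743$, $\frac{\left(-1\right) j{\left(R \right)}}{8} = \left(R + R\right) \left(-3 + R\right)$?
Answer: $105617$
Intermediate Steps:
$j{\left(R \right)} = - 16 R \left(-3 + R\right)$ ($j{\left(R \right)} = - 8 \left(R + R\right) \left(-3 + R\right) = - 8 \cdot 2 R \left(-3 + R\right) = - 16 R \left(-3 + R\right)$)
$\left(-51 - 77\right) j{\left(-7 \right)} + U = \left(-51 - 77\right) 16 \left(-7\right) \left(3 - -7\right) - 37743 = - 128 \cdot 16 \left(-7\right) \left(3 + 7\right) - 37743 = - 128 \cdot 16 \left(-7\right) 10 - 37743 = \left(-128\right) \left(-1120\right) - 37743 = 143360 - 37743 = 105617$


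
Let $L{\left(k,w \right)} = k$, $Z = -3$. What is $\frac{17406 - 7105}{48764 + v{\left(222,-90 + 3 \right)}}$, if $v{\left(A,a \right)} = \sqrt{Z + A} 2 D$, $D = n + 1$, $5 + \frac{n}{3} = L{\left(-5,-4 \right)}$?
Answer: $\frac{1720267}{8141065} + \frac{298729 \sqrt{219}}{1188595490} \approx 0.21503$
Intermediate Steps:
$n = -30$ ($n = -15 + 3 \left(-5\right) = -15 - 15 = -30$)
$D = -29$ ($D = -30 + 1 = -29$)
$v{\left(A,a \right)} = - 58 \sqrt{-3 + A}$ ($v{\left(A,a \right)} = \sqrt{-3 + A} 2 \left(-29\right) = 2 \sqrt{-3 + A} \left(-29\right) = - 58 \sqrt{-3 + A}$)
$\frac{17406 - 7105}{48764 + v{\left(222,-90 + 3 \right)}} = \frac{17406 - 7105}{48764 - 58 \sqrt{-3 + 222}} = \frac{10301}{48764 - 58 \sqrt{219}}$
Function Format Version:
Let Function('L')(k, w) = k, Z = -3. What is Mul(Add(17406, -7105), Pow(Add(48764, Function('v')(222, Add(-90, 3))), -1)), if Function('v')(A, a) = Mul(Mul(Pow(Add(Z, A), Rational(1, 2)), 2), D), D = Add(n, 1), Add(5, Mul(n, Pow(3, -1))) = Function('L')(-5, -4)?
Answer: Add(Rational(1720267, 8141065), Mul(Rational(298729, 1188595490), Pow(219, Rational(1, 2)))) ≈ 0.21503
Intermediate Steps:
n = -30 (n = Add(-15, Mul(3, -5)) = Add(-15, -15) = -30)
D = -29 (D = Add(-30, 1) = -29)
Function('v')(A, a) = Mul(-58, Pow(Add(-3, A), Rational(1, 2))) (Function('v')(A, a) = Mul(Mul(Pow(Add(-3, A), Rational(1, 2)), 2), -29) = Mul(Mul(2, Pow(Add(-3, A), Rational(1, 2))), -29) = Mul(-58, Pow(Add(-3, A), Rational(1, 2))))
Mul(Add(17406, -7105), Pow(Add(48764, Function('v')(222, Add(-90, 3))), -1)) = Mul(Add(17406, -7105), Pow(Add(48764, Mul(-58, Pow(Add(-3, 222), Rational(1, 2)))), -1)) = Mul(10301, Pow(Add(48764, Mul(-58, Pow(219, Rational(1, 2)))), -1))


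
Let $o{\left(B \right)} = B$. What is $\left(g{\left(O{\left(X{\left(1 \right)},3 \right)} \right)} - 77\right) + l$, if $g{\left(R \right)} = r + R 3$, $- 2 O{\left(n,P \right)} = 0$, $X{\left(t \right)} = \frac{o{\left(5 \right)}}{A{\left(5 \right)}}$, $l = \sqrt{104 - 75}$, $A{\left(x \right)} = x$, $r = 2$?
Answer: $-75 + \sqrt{29} \approx -69.615$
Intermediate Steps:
$l = \sqrt{29} \approx 5.3852$
$X{\left(t \right)} = 1$ ($X{\left(t \right)} = \frac{5}{5} = 5 \cdot \frac{1}{5} = 1$)
$O{\left(n,P \right)} = 0$ ($O{\left(n,P \right)} = \left(- \frac{1}{2}\right) 0 = 0$)
$g{\left(R \right)} = 2 + 3 R$ ($g{\left(R \right)} = 2 + R 3 = 2 + 3 R$)
$\left(g{\left(O{\left(X{\left(1 \right)},3 \right)} \right)} - 77\right) + l = \left(\left(2 + 3 \cdot 0\right) - 77\right) + \sqrt{29} = \left(\left(2 + 0\right) - 77\right) + \sqrt{29} = \left(2 - 77\right) + \sqrt{29} = -75 + \sqrt{29}$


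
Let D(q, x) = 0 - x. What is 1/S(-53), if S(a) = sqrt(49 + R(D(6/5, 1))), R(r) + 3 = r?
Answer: sqrt(5)/15 ≈ 0.14907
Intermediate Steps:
D(q, x) = -x
R(r) = -3 + r
S(a) = 3*sqrt(5) (S(a) = sqrt(49 + (-3 - 1*1)) = sqrt(49 + (-3 - 1)) = sqrt(49 - 4) = sqrt(45) = 3*sqrt(5))
1/S(-53) = 1/(3*sqrt(5)) = sqrt(5)/15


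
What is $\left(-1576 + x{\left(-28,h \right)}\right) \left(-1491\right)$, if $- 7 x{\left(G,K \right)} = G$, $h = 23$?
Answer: $2343852$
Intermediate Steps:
$x{\left(G,K \right)} = - \frac{G}{7}$
$\left(-1576 + x{\left(-28,h \right)}\right) \left(-1491\right) = \left(-1576 - -4\right) \left(-1491\right) = \left(-1576 + 4\right) \left(-1491\right) = \left(-1572\right) \left(-1491\right) = 2343852$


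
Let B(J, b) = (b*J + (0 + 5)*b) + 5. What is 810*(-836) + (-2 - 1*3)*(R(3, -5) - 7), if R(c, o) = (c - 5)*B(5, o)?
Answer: -677575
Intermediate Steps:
B(J, b) = 5 + 5*b + J*b (B(J, b) = (J*b + 5*b) + 5 = (5*b + J*b) + 5 = 5 + 5*b + J*b)
R(c, o) = (-5 + c)*(5 + 10*o) (R(c, o) = (c - 5)*(5 + 5*o + 5*o) = (-5 + c)*(5 + 10*o))
810*(-836) + (-2 - 1*3)*(R(3, -5) - 7) = 810*(-836) + (-2 - 1*3)*(5*(1 + 2*(-5))*(-5 + 3) - 7) = -677160 + (-2 - 3)*(5*(1 - 10)*(-2) - 7) = -677160 - 5*(5*(-9)*(-2) - 7) = -677160 - 5*(90 - 7) = -677160 - 5*83 = -677160 - 415 = -677575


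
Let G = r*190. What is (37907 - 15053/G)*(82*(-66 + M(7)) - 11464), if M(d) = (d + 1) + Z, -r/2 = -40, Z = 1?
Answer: -4649126598943/7600 ≈ -6.1173e+8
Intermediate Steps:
r = 80 (r = -2*(-40) = 80)
M(d) = 2 + d (M(d) = (d + 1) + 1 = (1 + d) + 1 = 2 + d)
G = 15200 (G = 80*190 = 15200)
(37907 - 15053/G)*(82*(-66 + M(7)) - 11464) = (37907 - 15053/15200)*(82*(-66 + (2 + 7)) - 11464) = (37907 - 15053*1/15200)*(82*(-66 + 9) - 11464) = (37907 - 15053/15200)*(82*(-57) - 11464) = 576171347*(-4674 - 11464)/15200 = (576171347/15200)*(-16138) = -4649126598943/7600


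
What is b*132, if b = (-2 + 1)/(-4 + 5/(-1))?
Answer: 44/3 ≈ 14.667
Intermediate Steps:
b = ⅑ (b = -1/(-4 + 5*(-1)) = -1/(-4 - 5) = -1/(-9) = -1*(-⅑) = ⅑ ≈ 0.11111)
b*132 = (⅑)*132 = 44/3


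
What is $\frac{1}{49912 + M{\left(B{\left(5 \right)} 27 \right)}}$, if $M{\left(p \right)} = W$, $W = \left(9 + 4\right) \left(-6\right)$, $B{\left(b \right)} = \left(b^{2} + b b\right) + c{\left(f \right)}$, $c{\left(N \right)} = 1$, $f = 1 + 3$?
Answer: $\frac{1}{49834} \approx 2.0067 \cdot 10^{-5}$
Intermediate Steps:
$f = 4$
$B{\left(b \right)} = 1 + 2 b^{2}$ ($B{\left(b \right)} = \left(b^{2} + b b\right) + 1 = \left(b^{2} + b^{2}\right) + 1 = 2 b^{2} + 1 = 1 + 2 b^{2}$)
$W = -78$ ($W = 13 \left(-6\right) = -78$)
$M{\left(p \right)} = -78$
$\frac{1}{49912 + M{\left(B{\left(5 \right)} 27 \right)}} = \frac{1}{49912 - 78} = \frac{1}{49834}$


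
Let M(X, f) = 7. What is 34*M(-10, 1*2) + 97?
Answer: 335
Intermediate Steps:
34*M(-10, 1*2) + 97 = 34*7 + 97 = 238 + 97 = 335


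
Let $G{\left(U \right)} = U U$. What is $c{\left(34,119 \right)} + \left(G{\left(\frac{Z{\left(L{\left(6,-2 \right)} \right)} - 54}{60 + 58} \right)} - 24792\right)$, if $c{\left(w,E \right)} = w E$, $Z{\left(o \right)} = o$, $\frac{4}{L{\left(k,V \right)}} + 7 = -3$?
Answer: $- \frac{1805402154}{87025} \approx -20746.0$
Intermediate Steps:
$L{\left(k,V \right)} = - \frac{2}{5}$ ($L{\left(k,V \right)} = \frac{4}{-7 - 3} = \frac{4}{-10} = 4 \left(- \frac{1}{10}\right) = - \frac{2}{5}$)
$c{\left(w,E \right)} = E w$
$G{\left(U \right)} = U^{2}$
$c{\left(34,119 \right)} + \left(G{\left(\frac{Z{\left(L{\left(6,-2 \right)} \right)} - 54}{60 + 58} \right)} - 24792\right) = 119 \cdot 34 + \left(\left(\frac{- \frac{2}{5} - 54}{60 + 58}\right)^{2} - 24792\right) = 4046 - \left(24792 - \left(- \frac{272}{5 \cdot 118}\right)^{2}\right) = 4046 - \left(24792 - \left(\left(- \frac{272}{5}\right) \frac{1}{118}\right)^{2}\right) = 4046 - \left(24792 - \left(- \frac{136}{295}\right)^{2}\right) = 4046 + \left(\frac{18496}{87025} - 24792\right) = 4046 - \frac{2157505304}{87025} = - \frac{1805402154}{87025}$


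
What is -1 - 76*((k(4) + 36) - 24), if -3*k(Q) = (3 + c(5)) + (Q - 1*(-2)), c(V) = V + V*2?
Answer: -305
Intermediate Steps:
c(V) = 3*V (c(V) = V + 2*V = 3*V)
k(Q) = -20/3 - Q/3 (k(Q) = -((3 + 3*5) + (Q - 1*(-2)))/3 = -((3 + 15) + (Q + 2))/3 = -(18 + (2 + Q))/3 = -(20 + Q)/3 = -20/3 - Q/3)
-1 - 76*((k(4) + 36) - 24) = -1 - 76*(((-20/3 - 1/3*4) + 36) - 24) = -1 - 76*(((-20/3 - 4/3) + 36) - 24) = -1 - 76*((-8 + 36) - 24) = -1 - 76*(28 - 24) = -1 - 76*4 = -1 - 304 = -305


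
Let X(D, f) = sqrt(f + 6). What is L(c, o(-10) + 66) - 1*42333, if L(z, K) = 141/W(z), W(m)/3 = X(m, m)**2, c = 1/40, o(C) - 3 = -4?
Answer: -10200373/241 ≈ -42325.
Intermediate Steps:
X(D, f) = sqrt(6 + f)
o(C) = -1 (o(C) = 3 - 4 = -1)
c = 1/40 ≈ 0.025000
W(m) = 18 + 3*m (W(m) = 3*(sqrt(6 + m))**2 = 3*(6 + m) = 18 + 3*m)
L(z, K) = 141/(18 + 3*z)
L(c, o(-10) + 66) - 1*42333 = 47/(6 + 1/40) - 1*42333 = 47/(241/40) - 42333 = 47*(40/241) - 42333 = 1880/241 - 42333 = -10200373/241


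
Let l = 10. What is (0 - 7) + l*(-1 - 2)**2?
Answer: 83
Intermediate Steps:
(0 - 7) + l*(-1 - 2)**2 = (0 - 7) + 10*(-1 - 2)**2 = -7 + 10*(-3)**2 = -7 + 10*9 = -7 + 90 = 83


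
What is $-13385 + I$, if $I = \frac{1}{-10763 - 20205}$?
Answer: $- \frac{414506681}{30968} \approx -13385.0$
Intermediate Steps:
$I = - \frac{1}{30968}$ ($I = \frac{1}{-30968} = - \frac{1}{30968} \approx -3.2291 \cdot 10^{-5}$)
$-13385 + I = -13385 - \frac{1}{30968} = - \frac{414506681}{30968}$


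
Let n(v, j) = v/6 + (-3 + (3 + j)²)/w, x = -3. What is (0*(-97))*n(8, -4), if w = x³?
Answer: 0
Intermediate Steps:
w = -27 (w = (-3)³ = -27)
n(v, j) = ⅑ - (3 + j)²/27 + v/6 (n(v, j) = v/6 + (-3 + (3 + j)²)/(-27) = v*(⅙) + (-3 + (3 + j)²)*(-1/27) = v/6 + (⅑ - (3 + j)²/27) = ⅑ - (3 + j)²/27 + v/6)
(0*(-97))*n(8, -4) = (0*(-97))*(⅑ - (3 - 4)²/27 + (⅙)*8) = 0*(⅑ - 1/27*(-1)² + 4/3) = 0*(⅑ - 1/27*1 + 4/3) = 0*(⅑ - 1/27 + 4/3) = 0*(38/27) = 0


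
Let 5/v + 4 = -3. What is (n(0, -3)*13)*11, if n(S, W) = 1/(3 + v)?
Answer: 1001/16 ≈ 62.563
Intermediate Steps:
v = -5/7 (v = 5/(-4 - 3) = 5/(-7) = 5*(-⅐) = -5/7 ≈ -0.71429)
n(S, W) = 7/16 (n(S, W) = 1/(3 - 5/7) = 1/(16/7) = 7/16)
(n(0, -3)*13)*11 = ((7/16)*13)*11 = (91/16)*11 = 1001/16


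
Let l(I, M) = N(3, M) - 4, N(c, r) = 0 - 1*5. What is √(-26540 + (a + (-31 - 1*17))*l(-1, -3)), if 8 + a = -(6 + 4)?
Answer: I*√25946 ≈ 161.08*I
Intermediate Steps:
N(c, r) = -5 (N(c, r) = 0 - 5 = -5)
l(I, M) = -9 (l(I, M) = -5 - 4 = -9)
a = -18 (a = -8 - (6 + 4) = -8 - 1*10 = -8 - 10 = -18)
√(-26540 + (a + (-31 - 1*17))*l(-1, -3)) = √(-26540 + (-18 + (-31 - 1*17))*(-9)) = √(-26540 + (-18 + (-31 - 17))*(-9)) = √(-26540 + (-18 - 48)*(-9)) = √(-26540 - 66*(-9)) = √(-26540 + 594) = √(-25946) = I*√25946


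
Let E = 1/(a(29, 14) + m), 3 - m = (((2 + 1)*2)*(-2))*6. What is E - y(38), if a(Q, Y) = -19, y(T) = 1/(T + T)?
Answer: 5/1064 ≈ 0.0046992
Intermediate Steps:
y(T) = 1/(2*T)
m = 75 (m = 3 - ((2 + 1)*2)*(-2)*6 = 3 - (3*2)*(-2)*6 = 3 - 6*(-2)*6 = 3 - (-12)*6 = 3 - 1*(-72) = 3 + 72 = 75)
E = 1/56 (E = 1/(-19 + 75) = 1/56 ≈ 0.017857)
E - y(38) = 1/56 - 1/(2*38) = 1/56 - 1*1/76 = 1/56 - 1/76 = 5/1064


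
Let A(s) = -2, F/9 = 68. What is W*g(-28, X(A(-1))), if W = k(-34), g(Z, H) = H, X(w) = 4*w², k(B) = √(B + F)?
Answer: 272*√2 ≈ 384.67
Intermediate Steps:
F = 612 (F = 9*68 = 612)
k(B) = √(612 + B) (k(B) = √(B + 612) = √(612 + B))
W = 17*√2 (W = √(612 - 34) = √578 = 17*√2 ≈ 24.042)
W*g(-28, X(A(-1))) = (17*√2)*(4*(-2)²) = (17*√2)*(4*4) = (17*√2)*16 = 272*√2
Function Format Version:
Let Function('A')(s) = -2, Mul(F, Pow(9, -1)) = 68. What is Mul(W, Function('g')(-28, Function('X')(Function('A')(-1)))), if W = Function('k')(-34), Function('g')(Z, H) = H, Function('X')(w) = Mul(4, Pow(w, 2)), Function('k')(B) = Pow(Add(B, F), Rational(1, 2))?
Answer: Mul(272, Pow(2, Rational(1, 2))) ≈ 384.67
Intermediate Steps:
F = 612 (F = Mul(9, 68) = 612)
Function('k')(B) = Pow(Add(612, B), Rational(1, 2)) (Function('k')(B) = Pow(Add(B, 612), Rational(1, 2)) = Pow(Add(612, B), Rational(1, 2)))
W = Mul(17, Pow(2, Rational(1, 2))) (W = Pow(Add(612, -34), Rational(1, 2)) = Pow(578, Rational(1, 2)) = Mul(17, Pow(2, Rational(1, 2))) ≈ 24.042)
Mul(W, Function('g')(-28, Function('X')(Function('A')(-1)))) = Mul(Mul(17, Pow(2, Rational(1, 2))), Mul(4, Pow(-2, 2))) = Mul(Mul(17, Pow(2, Rational(1, 2))), Mul(4, 4)) = Mul(Mul(17, Pow(2, Rational(1, 2))), 16) = Mul(272, Pow(2, Rational(1, 2)))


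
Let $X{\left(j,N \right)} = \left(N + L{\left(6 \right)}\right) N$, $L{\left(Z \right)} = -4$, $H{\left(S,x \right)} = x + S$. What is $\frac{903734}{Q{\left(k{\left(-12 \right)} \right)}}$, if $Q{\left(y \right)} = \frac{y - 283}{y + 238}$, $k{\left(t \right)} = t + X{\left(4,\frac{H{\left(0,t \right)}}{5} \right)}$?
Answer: $- \frac{5453130956}{6991} \approx -7.8002 \cdot 10^{5}$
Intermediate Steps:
$H{\left(S,x \right)} = S + x$
$X{\left(j,N \right)} = N \left(-4 + N\right)$ ($X{\left(j,N \right)} = \left(N - 4\right) N = \left(-4 + N\right) N = N \left(-4 + N\right)$)
$k{\left(t \right)} = t + \frac{t \left(-4 + \frac{t}{5}\right)}{5}$ ($k{\left(t \right)} = t + \frac{0 + t}{5} \left(-4 + \frac{0 + t}{5}\right) = t + t \frac{1}{5} \left(-4 + t \frac{1}{5}\right) = t + \frac{t}{5} \left(-4 + \frac{t}{5}\right) = t + \frac{t \left(-4 + \frac{t}{5}\right)}{5}$)
$Q{\left(y \right)} = \frac{-283 + y}{238 + y}$
$\frac{903734}{Q{\left(k{\left(-12 \right)} \right)}} = \frac{903734}{\frac{1}{238 + \frac{1}{25} \left(-12\right) \left(5 - 12\right)} \left(-283 + \frac{1}{25} \left(-12\right) \left(5 - 12\right)\right)} = \frac{903734}{\frac{1}{238 + \frac{1}{25} \left(-12\right) \left(-7\right)} \left(-283 + \frac{1}{25} \left(-12\right) \left(-7\right)\right)} = \frac{903734}{\frac{1}{238 + \frac{84}{25}} \left(-283 + \frac{84}{25}\right)} = \frac{903734}{\frac{1}{\frac{6034}{25}} \left(- \frac{6991}{25}\right)} = \frac{903734}{\frac{25}{6034} \left(- \frac{6991}{25}\right)} = \frac{903734}{- \frac{6991}{6034}} = 903734 \left(- \frac{6034}{6991}\right) = - \frac{5453130956}{6991}$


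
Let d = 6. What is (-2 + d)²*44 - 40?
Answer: 664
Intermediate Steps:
(-2 + d)²*44 - 40 = (-2 + 6)²*44 - 40 = 4²*44 - 40 = 16*44 - 40 = 704 - 40 = 664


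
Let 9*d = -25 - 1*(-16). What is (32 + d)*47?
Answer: 1457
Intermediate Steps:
d = -1 (d = (-25 - 1*(-16))/9 = (-25 + 16)/9 = (⅑)*(-9) = -1)
(32 + d)*47 = (32 - 1)*47 = 31*47 = 1457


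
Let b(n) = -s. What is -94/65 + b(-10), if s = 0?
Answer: -94/65 ≈ -1.4462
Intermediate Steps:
b(n) = 0 (b(n) = -1*0 = 0)
-94/65 + b(-10) = -94/65 + 0 = -94/65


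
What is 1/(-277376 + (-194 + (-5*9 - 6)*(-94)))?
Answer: -1/272776 ≈ -3.6660e-6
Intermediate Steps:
1/(-277376 + (-194 + (-5*9 - 6)*(-94))) = 1/(-277376 + (-194 + (-45 - 6)*(-94))) = 1/(-277376 + (-194 - 51*(-94))) = 1/(-277376 + (-194 + 4794)) = 1/(-277376 + 4600) = 1/(-272776) = -1/272776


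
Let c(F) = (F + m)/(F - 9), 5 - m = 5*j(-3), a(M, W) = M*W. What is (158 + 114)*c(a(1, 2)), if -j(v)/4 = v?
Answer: 14416/7 ≈ 2059.4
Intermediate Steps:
j(v) = -4*v
m = -55 (m = 5 - 5*(-4*(-3)) = 5 - 5*12 = 5 - 1*60 = 5 - 60 = -55)
c(F) = (-55 + F)/(-9 + F) (c(F) = (F - 55)/(F - 9) = (-55 + F)/(-9 + F))
(158 + 114)*c(a(1, 2)) = (158 + 114)*((-55 + 1*2)/(-9 + 1*2)) = 272*((-55 + 2)/(-9 + 2)) = 272*(-53/(-7)) = 272*(-1/7*(-53)) = 272*(53/7) = 14416/7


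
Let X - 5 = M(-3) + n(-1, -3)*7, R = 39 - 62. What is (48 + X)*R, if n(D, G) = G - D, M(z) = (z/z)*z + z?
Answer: -759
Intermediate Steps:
R = -23
M(z) = 2*z (M(z) = 1*z + z = z + z = 2*z)
X = -15 (X = 5 + (2*(-3) + (-3 - 1*(-1))*7) = 5 + (-6 + (-3 + 1)*7) = 5 + (-6 - 2*7) = 5 + (-6 - 14) = 5 - 20 = -15)
(48 + X)*R = (48 - 15)*(-23) = 33*(-23) = -759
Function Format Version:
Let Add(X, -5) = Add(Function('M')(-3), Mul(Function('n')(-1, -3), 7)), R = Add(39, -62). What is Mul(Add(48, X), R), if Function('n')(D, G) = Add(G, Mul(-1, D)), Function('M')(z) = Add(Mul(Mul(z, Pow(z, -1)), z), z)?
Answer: -759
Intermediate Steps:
R = -23
Function('M')(z) = Mul(2, z) (Function('M')(z) = Add(Mul(1, z), z) = Add(z, z) = Mul(2, z))
X = -15 (X = Add(5, Add(Mul(2, -3), Mul(Add(-3, Mul(-1, -1)), 7))) = Add(5, Add(-6, Mul(Add(-3, 1), 7))) = Add(5, Add(-6, Mul(-2, 7))) = Add(5, Add(-6, -14)) = Add(5, -20) = -15)
Mul(Add(48, X), R) = Mul(Add(48, -15), -23) = Mul(33, -23) = -759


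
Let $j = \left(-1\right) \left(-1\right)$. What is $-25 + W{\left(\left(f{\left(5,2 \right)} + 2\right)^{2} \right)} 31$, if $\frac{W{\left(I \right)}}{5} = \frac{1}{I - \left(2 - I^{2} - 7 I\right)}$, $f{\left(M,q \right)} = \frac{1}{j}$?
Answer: $- \frac{3620}{151} \approx -23.974$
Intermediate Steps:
$j = 1$
$f{\left(M,q \right)} = 1$ ($f{\left(M,q \right)} = 1^{-1} = 1$)
$W{\left(I \right)} = \frac{5}{-2 + I^{2} + 8 I}$ ($W{\left(I \right)} = \frac{5}{I - \left(2 - I^{2} - 7 I\right)} = \frac{5}{I + \left(-2 + I^{2} + 7 I\right)} = \frac{5}{-2 + I^{2} + 8 I}$)
$-25 + W{\left(\left(f{\left(5,2 \right)} + 2\right)^{2} \right)} 31 = -25 + \frac{5}{-2 + \left(\left(1 + 2\right)^{2}\right)^{2} + 8 \left(1 + 2\right)^{2}} \cdot 31 = -25 + \frac{5}{-2 + \left(3^{2}\right)^{2} + 8 \cdot 3^{2}} \cdot 31 = -25 + \frac{5}{-2 + 9^{2} + 8 \cdot 9} \cdot 31 = -25 + \frac{5}{-2 + 81 + 72} \cdot 31 = -25 + \frac{5}{151} \cdot 31 = -25 + \frac{155}{151} = - \frac{3620}{151}$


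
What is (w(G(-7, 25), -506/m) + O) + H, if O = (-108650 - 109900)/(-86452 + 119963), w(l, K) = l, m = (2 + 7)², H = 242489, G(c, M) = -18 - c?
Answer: 5576844/23 ≈ 2.4247e+5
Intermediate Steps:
m = 81 (m = 9² = 81)
O = -150/23 (O = -218550/33511 = -218550*1/33511 = -150/23 ≈ -6.5217)
(w(G(-7, 25), -506/m) + O) + H = ((-18 - 1*(-7)) - 150/23) + 242489 = ((-18 + 7) - 150/23) + 242489 = (-11 - 150/23) + 242489 = -403/23 + 242489 = 5576844/23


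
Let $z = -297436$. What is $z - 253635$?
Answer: $-551071$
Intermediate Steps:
$z - 253635 = -297436 - 253635 = -551071$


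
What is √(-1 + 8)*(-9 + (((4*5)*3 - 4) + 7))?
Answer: 54*√7 ≈ 142.87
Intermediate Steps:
√(-1 + 8)*(-9 + (((4*5)*3 - 4) + 7)) = √7*(-9 + ((20*3 - 4) + 7)) = √7*(-9 + ((60 - 4) + 7)) = √7*(-9 + (56 + 7)) = √7*(-9 + 63) = √7*54 = 54*√7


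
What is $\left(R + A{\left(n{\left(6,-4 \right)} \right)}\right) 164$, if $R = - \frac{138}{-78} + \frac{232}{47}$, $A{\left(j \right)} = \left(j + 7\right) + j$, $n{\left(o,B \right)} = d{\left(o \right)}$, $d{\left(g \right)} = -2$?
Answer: $\frac{972520}{611} \approx 1591.7$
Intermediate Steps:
$n{\left(o,B \right)} = -2$
$A{\left(j \right)} = 7 + 2 j$ ($A{\left(j \right)} = \left(7 + j\right) + j = 7 + 2 j$)
$R = \frac{4097}{611}$ ($R = \left(-138\right) \left(- \frac{1}{78}\right) + 232 \cdot \frac{1}{47} = \frac{23}{13} + \frac{232}{47} = \frac{4097}{611} \approx 6.7054$)
$\left(R + A{\left(n{\left(6,-4 \right)} \right)}\right) 164 = \left(\frac{4097}{611} + \left(7 + 2 \left(-2\right)\right)\right) 164 = \left(\frac{4097}{611} + \left(7 - 4\right)\right) 164 = \left(\frac{4097}{611} + 3\right) 164 = \frac{5930}{611} \cdot 164 = \frac{972520}{611}$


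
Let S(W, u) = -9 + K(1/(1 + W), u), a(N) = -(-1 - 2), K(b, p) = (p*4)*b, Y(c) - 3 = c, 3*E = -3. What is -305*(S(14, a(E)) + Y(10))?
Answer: -1464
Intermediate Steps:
E = -1 (E = (1/3)*(-3) = -1)
Y(c) = 3 + c
K(b, p) = 4*b*p (K(b, p) = (4*p)*b = 4*b*p)
a(N) = 3 (a(N) = -1*(-3) = 3)
S(W, u) = -9 + 4*u/(1 + W)
-305*(S(14, a(E)) + Y(10)) = -305*((-9 - 9*14 + 4*3)/(1 + 14) + (3 + 10)) = -305*((-9 - 126 + 12)/15 + 13) = -305*((1/15)*(-123) + 13) = -305*(-41/5 + 13) = -305*24/5 = -1464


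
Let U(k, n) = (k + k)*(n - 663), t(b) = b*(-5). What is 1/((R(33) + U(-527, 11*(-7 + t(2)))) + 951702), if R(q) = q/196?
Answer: 196/362130025 ≈ 5.4124e-7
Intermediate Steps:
t(b) = -5*b
R(q) = q/196 (R(q) = q*(1/196) = q/196)
U(k, n) = 2*k*(-663 + n) (U(k, n) = (2*k)*(-663 + n) = 2*k*(-663 + n))
1/((R(33) + U(-527, 11*(-7 + t(2)))) + 951702) = 1/(((1/196)*33 + 2*(-527)*(-663 + 11*(-7 - 5*2))) + 951702) = 1/((33/196 + 2*(-527)*(-663 + 11*(-7 - 10))) + 951702) = 1/((33/196 + 2*(-527)*(-663 + 11*(-17))) + 951702) = 1/((33/196 + 2*(-527)*(-663 - 187)) + 951702) = 1/((33/196 + 2*(-527)*(-850)) + 951702) = 1/((33/196 + 895900) + 951702) = 1/(175596433/196 + 951702) = 1/(362130025/196) = 196/362130025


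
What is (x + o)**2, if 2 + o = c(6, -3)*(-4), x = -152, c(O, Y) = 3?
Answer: 27556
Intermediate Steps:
o = -14 (o = -2 + 3*(-4) = -2 - 12 = -14)
(x + o)**2 = (-152 - 14)**2 = (-166)**2 = 27556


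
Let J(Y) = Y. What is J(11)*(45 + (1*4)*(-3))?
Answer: 363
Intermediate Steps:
J(11)*(45 + (1*4)*(-3)) = 11*(45 + (1*4)*(-3)) = 11*(45 + 4*(-3)) = 11*(45 - 12) = 11*33 = 363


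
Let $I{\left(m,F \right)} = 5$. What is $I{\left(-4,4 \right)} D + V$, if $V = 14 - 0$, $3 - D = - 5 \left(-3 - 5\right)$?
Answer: $-171$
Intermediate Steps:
$D = -37$ ($D = 3 - - 5 \left(-3 - 5\right) = 3 - \left(-5\right) \left(-8\right) = 3 - 40 = -37$)
$V = 14$ ($V = 14 + 0 = 14$)
$I{\left(-4,4 \right)} D + V = 5 \left(-37\right) + 14 = -185 + 14 = -171$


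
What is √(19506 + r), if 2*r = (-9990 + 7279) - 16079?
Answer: √10111 ≈ 100.55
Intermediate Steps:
r = -9395 (r = ((-9990 + 7279) - 16079)/2 = (-2711 - 16079)/2 = (½)*(-18790) = -9395)
√(19506 + r) = √(19506 - 9395) = √10111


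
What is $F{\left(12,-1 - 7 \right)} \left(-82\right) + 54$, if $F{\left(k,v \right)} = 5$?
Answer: $-356$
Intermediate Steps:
$F{\left(12,-1 - 7 \right)} \left(-82\right) + 54 = 5 \left(-82\right) + 54 = -410 + 54 = -356$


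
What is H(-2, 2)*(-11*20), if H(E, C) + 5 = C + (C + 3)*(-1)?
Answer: 1760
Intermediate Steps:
H(E, C) = -8 (H(E, C) = -5 + (C + (C + 3)*(-1)) = -5 + (C + (3 + C)*(-1)) = -5 + (C + (-3 - C)) = -5 - 3 = -8)
H(-2, 2)*(-11*20) = -(-88)*20 = -8*(-220) = 1760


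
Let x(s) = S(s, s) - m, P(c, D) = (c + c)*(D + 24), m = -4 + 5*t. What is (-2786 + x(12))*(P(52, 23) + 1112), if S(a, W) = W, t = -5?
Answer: -16470000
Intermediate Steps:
m = -29 (m = -4 + 5*(-5) = -4 - 25 = -29)
P(c, D) = 2*c*(24 + D) (P(c, D) = (2*c)*(24 + D) = 2*c*(24 + D))
x(s) = 29 + s (x(s) = s - 1*(-29) = s + 29 = 29 + s)
(-2786 + x(12))*(P(52, 23) + 1112) = (-2786 + (29 + 12))*(2*52*(24 + 23) + 1112) = (-2786 + 41)*(2*52*47 + 1112) = -2745*(4888 + 1112) = -2745*6000 = -16470000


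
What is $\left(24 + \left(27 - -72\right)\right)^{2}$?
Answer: $15129$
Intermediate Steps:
$\left(24 + \left(27 - -72\right)\right)^{2} = \left(24 + \left(27 + 72\right)\right)^{2} = \left(24 + 99\right)^{2} = 123^{2} = 15129$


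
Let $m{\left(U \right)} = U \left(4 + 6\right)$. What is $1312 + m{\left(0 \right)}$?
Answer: $1312$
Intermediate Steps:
$m{\left(U \right)} = 10 U$ ($m{\left(U \right)} = U 10 = 10 U$)
$1312 + m{\left(0 \right)} = 1312 + 10 \cdot 0 = 1312 + 0 = 1312$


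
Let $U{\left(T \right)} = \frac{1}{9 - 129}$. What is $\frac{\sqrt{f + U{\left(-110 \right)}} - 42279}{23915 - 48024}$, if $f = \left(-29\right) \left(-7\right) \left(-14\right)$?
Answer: $\frac{42279}{24109} - \frac{i \sqrt{10231230}}{1446540} \approx 1.7537 - 0.0022112 i$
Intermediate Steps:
$U{\left(T \right)} = - \frac{1}{120}$ ($U{\left(T \right)} = \frac{1}{-120} = - \frac{1}{120}$)
$f = -2842$ ($f = 203 \left(-14\right) = -2842$)
$\frac{\sqrt{f + U{\left(-110 \right)}} - 42279}{23915 - 48024} = \frac{\sqrt{-2842 - \frac{1}{120}} - 42279}{23915 - 48024} = \frac{\sqrt{- \frac{341041}{120}} - 42279}{-24109} = \left(\frac{i \sqrt{10231230}}{60} - 42279\right) \left(- \frac{1}{24109}\right) = \left(-42279 + \frac{i \sqrt{10231230}}{60}\right) \left(- \frac{1}{24109}\right) = \frac{42279}{24109} - \frac{i \sqrt{10231230}}{1446540}$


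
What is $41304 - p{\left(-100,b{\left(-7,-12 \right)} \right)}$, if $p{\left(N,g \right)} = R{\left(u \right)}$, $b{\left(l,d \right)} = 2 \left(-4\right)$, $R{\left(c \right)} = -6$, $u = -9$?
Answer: $41310$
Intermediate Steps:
$b{\left(l,d \right)} = -8$
$p{\left(N,g \right)} = -6$
$41304 - p{\left(-100,b{\left(-7,-12 \right)} \right)} = 41304 - -6 = 41304 + 6 = 41310$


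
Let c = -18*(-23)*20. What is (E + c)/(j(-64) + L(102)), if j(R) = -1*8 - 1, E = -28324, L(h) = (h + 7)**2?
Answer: -5011/2968 ≈ -1.6883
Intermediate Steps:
c = 8280 (c = 414*20 = 8280)
L(h) = (7 + h)**2
j(R) = -9 (j(R) = -8 - 1 = -9)
(E + c)/(j(-64) + L(102)) = (-28324 + 8280)/(-9 + (7 + 102)**2) = -20044/(-9 + 109**2) = -20044/(-9 + 11881) = -20044/11872 = -20044*1/11872 = -5011/2968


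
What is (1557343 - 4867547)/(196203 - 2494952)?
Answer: 3310204/2298749 ≈ 1.4400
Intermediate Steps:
(1557343 - 4867547)/(196203 - 2494952) = -3310204/(-2298749) = -3310204*(-1/2298749) = 3310204/2298749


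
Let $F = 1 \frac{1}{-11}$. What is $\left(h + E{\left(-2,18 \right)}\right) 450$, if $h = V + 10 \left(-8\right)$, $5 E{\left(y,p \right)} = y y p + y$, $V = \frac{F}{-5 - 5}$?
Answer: $- \frac{326655}{11} \approx -29696.0$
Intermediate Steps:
$F = - \frac{1}{11}$ ($F = 1 \left(- \frac{1}{11}\right) = - \frac{1}{11} \approx -0.090909$)
$V = \frac{1}{110}$ ($V = - \frac{1}{11 \left(-5 - 5\right)} = - \frac{1}{11 \left(-10\right)} = \left(- \frac{1}{11}\right) \left(- \frac{1}{10}\right) = \frac{1}{110} \approx 0.0090909$)
$E{\left(y,p \right)} = \frac{y}{5} + \frac{p y^{2}}{5}$ ($E{\left(y,p \right)} = \frac{y y p + y}{5} = \frac{y^{2} p + y}{5} = \frac{p y^{2} + y}{5} = \frac{y + p y^{2}}{5} = \frac{y}{5} + \frac{p y^{2}}{5}$)
$h = - \frac{8799}{110}$ ($h = \frac{1}{110} + 10 \left(-8\right) = \frac{1}{110} - 80 = - \frac{8799}{110} \approx -79.991$)
$\left(h + E{\left(-2,18 \right)}\right) 450 = \left(- \frac{8799}{110} + \frac{1}{5} \left(-2\right) \left(1 + 18 \left(-2\right)\right)\right) 450 = \left(- \frac{8799}{110} + \frac{1}{5} \left(-2\right) \left(1 - 36\right)\right) 450 = \left(- \frac{8799}{110} + \frac{1}{5} \left(-2\right) \left(-35\right)\right) 450 = \left(- \frac{8799}{110} + 14\right) 450 = \left(- \frac{7259}{110}\right) 450 = - \frac{326655}{11}$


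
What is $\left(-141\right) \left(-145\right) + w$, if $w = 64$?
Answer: $20509$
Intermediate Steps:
$\left(-141\right) \left(-145\right) + w = \left(-141\right) \left(-145\right) + 64 = 20445 + 64 = 20509$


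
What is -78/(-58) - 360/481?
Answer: 8319/13949 ≈ 0.59639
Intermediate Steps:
-78/(-58) - 360/481 = -78*(-1/58) - 360*1/481 = 39/29 - 360/481 = 8319/13949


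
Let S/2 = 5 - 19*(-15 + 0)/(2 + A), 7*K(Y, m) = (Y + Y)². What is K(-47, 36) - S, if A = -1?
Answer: 4776/7 ≈ 682.29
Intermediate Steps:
K(Y, m) = 4*Y²/7 (K(Y, m) = (Y + Y)²/7 = (2*Y)²/7 = (4*Y²)/7 = 4*Y²/7)
S = 580 (S = 2*(5 - 19*(-15 + 0)/(2 - 1)) = 2*(5 - (-285)/1) = 2*(5 - (-285)) = 2*(5 - 19*(-15)) = 2*(5 + 285) = 2*290 = 580)
K(-47, 36) - S = (4/7)*(-47)² - 1*580 = (4/7)*2209 - 580 = 8836/7 - 580 = 4776/7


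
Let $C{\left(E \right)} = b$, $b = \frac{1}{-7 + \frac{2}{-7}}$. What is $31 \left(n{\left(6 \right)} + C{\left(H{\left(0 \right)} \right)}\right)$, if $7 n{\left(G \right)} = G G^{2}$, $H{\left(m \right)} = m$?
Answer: $\frac{339977}{357} \approx 952.32$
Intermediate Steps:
$n{\left(G \right)} = \frac{G^{3}}{7}$ ($n{\left(G \right)} = \frac{G G^{2}}{7} = \frac{G^{3}}{7}$)
$b = - \frac{7}{51}$ ($b = \frac{1}{-7 + 2 \left(- \frac{1}{7}\right)} = \frac{1}{-7 - \frac{2}{7}} = \frac{1}{- \frac{51}{7}} = - \frac{7}{51} \approx -0.13725$)
$C{\left(E \right)} = - \frac{7}{51}$
$31 \left(n{\left(6 \right)} + C{\left(H{\left(0 \right)} \right)}\right) = 31 \left(\frac{6^{3}}{7} - \frac{7}{51}\right) = 31 \left(\frac{1}{7} \cdot 216 - \frac{7}{51}\right) = 31 \left(\frac{216}{7} - \frac{7}{51}\right) = 31 \cdot \frac{10967}{357} = \frac{339977}{357}$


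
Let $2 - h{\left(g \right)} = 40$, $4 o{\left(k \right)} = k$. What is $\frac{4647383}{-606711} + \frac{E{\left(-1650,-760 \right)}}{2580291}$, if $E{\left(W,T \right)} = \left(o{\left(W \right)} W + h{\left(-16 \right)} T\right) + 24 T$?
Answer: $- \frac{551057259478}{74547187281} \approx -7.3921$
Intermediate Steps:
$o{\left(k \right)} = \frac{k}{4}$
$h{\left(g \right)} = -38$ ($h{\left(g \right)} = 2 - 40 = -38$)
$E{\left(W,T \right)} = - 14 T + \frac{W^{2}}{4}$ ($E{\left(W,T \right)} = \left(\frac{W}{4} W - 38 T\right) + 24 T = \left(\frac{W^{2}}{4} - 38 T\right) + 24 T = \left(- 38 T + \frac{W^{2}}{4}\right) + 24 T = - 14 T + \frac{W^{2}}{4}$)
$\frac{4647383}{-606711} + \frac{E{\left(-1650,-760 \right)}}{2580291} = \frac{4647383}{-606711} + \frac{\left(-14\right) \left(-760\right) + \frac{\left(-1650\right)^{2}}{4}}{2580291} = 4647383 \left(- \frac{1}{606711}\right) + \left(10640 + \frac{1}{4} \cdot 2722500\right) \frac{1}{2580291} = - \frac{4647383}{606711} + \left(10640 + 680625\right) \frac{1}{2580291} = - \frac{4647383}{606711} + 691265 \cdot \frac{1}{2580291} = - \frac{4647383}{606711} + \frac{691265}{2580291} = - \frac{551057259478}{74547187281}$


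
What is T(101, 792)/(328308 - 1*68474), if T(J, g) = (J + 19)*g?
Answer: 47520/129917 ≈ 0.36577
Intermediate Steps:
T(J, g) = g*(19 + J) (T(J, g) = (19 + J)*g = g*(19 + J))
T(101, 792)/(328308 - 1*68474) = (792*(19 + 101))/(328308 - 1*68474) = (792*120)/(328308 - 68474) = 95040/259834 = 95040*(1/259834) = 47520/129917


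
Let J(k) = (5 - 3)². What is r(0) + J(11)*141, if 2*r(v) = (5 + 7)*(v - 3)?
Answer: 546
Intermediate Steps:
r(v) = -18 + 6*v (r(v) = ((5 + 7)*(v - 3))/2 = (12*(-3 + v))/2 = (-36 + 12*v)/2 = -18 + 6*v)
J(k) = 4 (J(k) = 2² = 4)
r(0) + J(11)*141 = (-18 + 6*0) + 4*141 = (-18 + 0) + 564 = -18 + 564 = 546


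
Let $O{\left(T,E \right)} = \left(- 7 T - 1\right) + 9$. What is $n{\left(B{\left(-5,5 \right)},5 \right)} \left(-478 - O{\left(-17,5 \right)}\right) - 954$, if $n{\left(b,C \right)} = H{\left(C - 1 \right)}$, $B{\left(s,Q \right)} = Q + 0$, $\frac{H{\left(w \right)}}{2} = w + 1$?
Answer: $-7004$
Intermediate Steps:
$H{\left(w \right)} = 2 + 2 w$ ($H{\left(w \right)} = 2 \left(w + 1\right) = 2 \left(1 + w\right) = 2 + 2 w$)
$B{\left(s,Q \right)} = Q$
$n{\left(b,C \right)} = 2 C$ ($n{\left(b,C \right)} = 2 + 2 \left(C - 1\right) = 2 + 2 \left(-1 + C\right) = 2 + \left(-2 + 2 C\right) = 2 C$)
$O{\left(T,E \right)} = 8 - 7 T$ ($O{\left(T,E \right)} = \left(-1 - 7 T\right) + 9 = 8 - 7 T$)
$n{\left(B{\left(-5,5 \right)},5 \right)} \left(-478 - O{\left(-17,5 \right)}\right) - 954 = 2 \cdot 5 \left(-478 - \left(8 - -119\right)\right) - 954 = 10 \left(-478 - \left(8 + 119\right)\right) - 954 = 10 \left(-478 - 127\right) - 954 = 10 \left(-605\right) - 954 = -6050 - 954 = -7004$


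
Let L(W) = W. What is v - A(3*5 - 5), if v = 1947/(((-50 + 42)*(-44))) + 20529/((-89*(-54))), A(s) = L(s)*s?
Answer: -770645/8544 ≈ -90.197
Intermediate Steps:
A(s) = s² (A(s) = s*s = s²)
v = 83755/8544 (v = 1947/((-8*(-44))) + 20529/4806 = 1947/352 + 20529*(1/4806) = 1947*(1/352) + 2281/534 = 177/32 + 2281/534 = 83755/8544 ≈ 9.8028)
v - A(3*5 - 5) = 83755/8544 - (3*5 - 5)² = 83755/8544 - (15 - 5)² = 83755/8544 - 1*10² = 83755/8544 - 1*100 = 83755/8544 - 100 = -770645/8544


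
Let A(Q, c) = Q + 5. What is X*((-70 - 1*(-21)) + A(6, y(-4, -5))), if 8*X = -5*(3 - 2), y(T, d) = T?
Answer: 95/4 ≈ 23.750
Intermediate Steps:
X = -5/8 (X = (-5*(3 - 2))/8 = (-5*1)/8 = (⅛)*(-5) = -5/8 ≈ -0.62500)
A(Q, c) = 5 + Q
X*((-70 - 1*(-21)) + A(6, y(-4, -5))) = -5*((-70 - 1*(-21)) + (5 + 6))/8 = -5*((-70 + 21) + 11)/8 = -5*(-49 + 11)/8 = -5/8*(-38) = 95/4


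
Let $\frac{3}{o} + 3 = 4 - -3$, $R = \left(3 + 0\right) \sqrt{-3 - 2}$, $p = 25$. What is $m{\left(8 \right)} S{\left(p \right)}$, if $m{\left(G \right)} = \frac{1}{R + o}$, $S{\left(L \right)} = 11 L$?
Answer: $\frac{1100}{243} - \frac{4400 i \sqrt{5}}{243} \approx 4.5267 - 40.488 i$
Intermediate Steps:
$R = 3 i \sqrt{5}$ ($R = 3 \sqrt{-5} = 3 i \sqrt{5} \approx 6.7082 i$)
$o = \frac{3}{4}$ ($o = \frac{3}{-3 + \left(4 - -3\right)} = \frac{3}{-3 + \left(4 + 3\right)} = \frac{3}{-3 + 7} = \frac{3}{4} \approx 0.75$)
$m{\left(G \right)} = \frac{1}{\frac{3}{4} + 3 i \sqrt{5}}$ ($m{\left(G \right)} = \frac{1}{3 i \sqrt{5} + \frac{3}{4}} = \frac{1}{\frac{3}{4} + 3 i \sqrt{5}}$)
$m{\left(8 \right)} S{\left(p \right)} = \left(\frac{4}{243} - \frac{16 i \sqrt{5}}{243}\right) 11 \cdot 25 = \left(\frac{4}{243} - \frac{16 i \sqrt{5}}{243}\right) 275 = \frac{1100}{243} - \frac{4400 i \sqrt{5}}{243}$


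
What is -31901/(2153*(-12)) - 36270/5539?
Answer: -760372081/143105604 ≈ -5.3134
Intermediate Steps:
-31901/(2153*(-12)) - 36270/5539 = -31901/(-25836) - 36270*1/5539 = -31901*(-1/25836) - 36270/5539 = 31901/25836 - 36270/5539 = -760372081/143105604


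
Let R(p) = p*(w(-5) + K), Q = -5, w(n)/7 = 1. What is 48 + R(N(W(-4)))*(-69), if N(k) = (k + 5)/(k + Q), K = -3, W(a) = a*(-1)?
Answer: 2532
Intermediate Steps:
W(a) = -a
w(n) = 7 (w(n) = 7*1 = 7)
N(k) = (5 + k)/(-5 + k) (N(k) = (k + 5)/(k - 5) = (5 + k)/(-5 + k))
R(p) = 4*p (R(p) = p*(7 - 3) = p*4 = 4*p)
48 + R(N(W(-4)))*(-69) = 48 + (4*((5 - 1*(-4))/(-5 - 1*(-4))))*(-69) = 48 + (4*((5 + 4)/(-5 + 4)))*(-69) = 48 + (4*(9/(-1)))*(-69) = 48 + (4*(-1*9))*(-69) = 48 + (4*(-9))*(-69) = 48 - 36*(-69) = 48 + 2484 = 2532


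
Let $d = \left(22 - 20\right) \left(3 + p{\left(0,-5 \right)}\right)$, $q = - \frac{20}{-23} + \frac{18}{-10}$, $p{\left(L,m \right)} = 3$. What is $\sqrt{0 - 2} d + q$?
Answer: $- \frac{107}{115} + 12 i \sqrt{2} \approx -0.93044 + 16.971 i$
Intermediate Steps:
$q = - \frac{107}{115}$ ($q = \left(-20\right) \left(- \frac{1}{23}\right) + 18 \left(- \frac{1}{10}\right) = \frac{20}{23} - \frac{9}{5} = - \frac{107}{115} \approx -0.93044$)
$d = 12$ ($d = \left(22 - 20\right) \left(3 + 3\right) = 2 \cdot 6 = 12$)
$\sqrt{0 - 2} d + q = \sqrt{0 - 2} \cdot 12 - \frac{107}{115} = \sqrt{-2} \cdot 12 - \frac{107}{115} = i \sqrt{2} \cdot 12 - \frac{107}{115} = 12 i \sqrt{2} - \frac{107}{115} = - \frac{107}{115} + 12 i \sqrt{2}$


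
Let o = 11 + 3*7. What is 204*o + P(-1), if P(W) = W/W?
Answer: 6529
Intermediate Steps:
o = 32 (o = 11 + 21 = 32)
P(W) = 1
204*o + P(-1) = 204*32 + 1 = 6528 + 1 = 6529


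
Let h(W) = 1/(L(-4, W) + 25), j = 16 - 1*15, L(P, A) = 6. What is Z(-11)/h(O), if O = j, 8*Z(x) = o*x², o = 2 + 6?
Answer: 3751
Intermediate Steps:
o = 8
Z(x) = x² (Z(x) = (8*x²)/8 = x²)
j = 1 (j = 16 - 15 = 1)
O = 1
h(W) = 1/31 (h(W) = 1/(6 + 25) = 1/31)
Z(-11)/h(O) = (-11)²/(1/31) = 121*31 = 3751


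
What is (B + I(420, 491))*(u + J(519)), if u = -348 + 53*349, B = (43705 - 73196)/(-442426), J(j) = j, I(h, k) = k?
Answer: 2027910972438/221213 ≈ 9.1672e+6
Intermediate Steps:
B = 29491/442426 (B = -29491*(-1/442426) = 29491/442426 ≈ 0.066657)
u = 18149 (u = -348 + 18497 = 18149)
(B + I(420, 491))*(u + J(519)) = (29491/442426 + 491)*(18149 + 519) = (217260657/442426)*18668 = 2027910972438/221213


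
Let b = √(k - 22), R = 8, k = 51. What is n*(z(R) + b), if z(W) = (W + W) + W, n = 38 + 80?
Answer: 2832 + 118*√29 ≈ 3467.4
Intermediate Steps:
n = 118
b = √29 (b = √(51 - 22) = √29 ≈ 5.3852)
z(W) = 3*W (z(W) = 2*W + W = 3*W)
n*(z(R) + b) = 118*(3*8 + √29) = 118*(24 + √29) = 2832 + 118*√29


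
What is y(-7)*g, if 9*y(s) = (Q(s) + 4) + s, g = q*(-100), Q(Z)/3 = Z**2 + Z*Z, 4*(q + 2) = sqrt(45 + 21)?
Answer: 19400/3 - 2425*sqrt(66)/3 ≈ -100.26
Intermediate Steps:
q = -2 + sqrt(66)/4 (q = -2 + sqrt(45 + 21)/4 = -2 + sqrt(66)/4 ≈ 0.031010)
Q(Z) = 6*Z**2 (Q(Z) = 3*(Z**2 + Z*Z) = 3*(Z**2 + Z**2) = 3*(2*Z**2) = 6*Z**2)
g = 200 - 25*sqrt(66) (g = (-2 + sqrt(66)/4)*(-100) = 200 - 25*sqrt(66) ≈ -3.1010)
y(s) = 4/9 + s/9 + 2*s**2/3 (y(s) = ((6*s**2 + 4) + s)/9 = ((4 + 6*s**2) + s)/9 = (4 + s + 6*s**2)/9 = 4/9 + s/9 + 2*s**2/3)
y(-7)*g = (4/9 + (1/9)*(-7) + (2/3)*(-7)**2)*(200 - 25*sqrt(66)) = (4/9 - 7/9 + (2/3)*49)*(200 - 25*sqrt(66)) = (4/9 - 7/9 + 98/3)*(200 - 25*sqrt(66)) = 97*(200 - 25*sqrt(66))/3 = 19400/3 - 2425*sqrt(66)/3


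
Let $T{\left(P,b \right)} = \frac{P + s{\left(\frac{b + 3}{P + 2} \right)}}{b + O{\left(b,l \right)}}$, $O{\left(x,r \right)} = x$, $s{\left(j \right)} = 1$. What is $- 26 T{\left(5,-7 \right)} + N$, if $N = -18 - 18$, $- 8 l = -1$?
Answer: $- \frac{174}{7} \approx -24.857$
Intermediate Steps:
$l = \frac{1}{8}$ ($l = \left(- \frac{1}{8}\right) \left(-1\right) = \frac{1}{8} \approx 0.125$)
$N = -36$
$T{\left(P,b \right)} = \frac{1 + P}{2 b}$ ($T{\left(P,b \right)} = \frac{P + 1}{b + b} = \frac{1 + P}{2 b}$)
$- 26 T{\left(5,-7 \right)} + N = - 26 \frac{1 + 5}{2 \left(-7\right)} - 36 = - 26 \cdot \frac{1}{2} \left(- \frac{1}{7}\right) 6 - 36 = \left(-26\right) \left(- \frac{3}{7}\right) - 36 = \frac{78}{7} - 36 = - \frac{174}{7}$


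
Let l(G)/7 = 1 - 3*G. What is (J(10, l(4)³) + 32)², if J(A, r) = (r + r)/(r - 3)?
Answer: 60234812909881/52106279824 ≈ 1156.0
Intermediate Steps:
l(G) = 7 - 21*G (l(G) = 7*(1 - 3*G) = 7 - 21*G)
J(A, r) = 2*r/(-3 + r) (J(A, r) = (2*r)/(-3 + r) = 2*r/(-3 + r))
(J(10, l(4)³) + 32)² = (2*(7 - 21*4)³/(-3 + (7 - 21*4)³) + 32)² = (2*(7 - 84)³/(-3 + (7 - 84)³) + 32)² = (2*(-77)³/(-3 + (-77)³) + 32)² = (2*(-456533)/(-3 - 456533) + 32)² = (2*(-456533)/(-456536) + 32)² = (2*(-456533)*(-1/456536) + 32)² = (456533/228268 + 32)² = (7761109/228268)² = 60234812909881/52106279824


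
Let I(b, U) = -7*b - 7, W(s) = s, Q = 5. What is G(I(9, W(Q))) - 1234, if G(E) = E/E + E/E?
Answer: -1232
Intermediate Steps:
I(b, U) = -7 - 7*b
G(E) = 2 (G(E) = 1 + 1 = 2)
G(I(9, W(Q))) - 1234 = 2 - 1234 = -1232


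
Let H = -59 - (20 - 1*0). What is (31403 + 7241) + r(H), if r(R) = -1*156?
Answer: 38488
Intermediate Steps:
H = -79 (H = -59 - (20 + 0) = -59 - 1*20 = -59 - 20 = -79)
r(R) = -156
(31403 + 7241) + r(H) = (31403 + 7241) - 156 = 38644 - 156 = 38488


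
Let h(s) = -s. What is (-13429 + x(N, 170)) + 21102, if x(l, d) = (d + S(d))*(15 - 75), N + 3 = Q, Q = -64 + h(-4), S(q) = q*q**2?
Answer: -294782527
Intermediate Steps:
S(q) = q**3
Q = -60 (Q = -64 - 1*(-4) = -64 + 4 = -60)
N = -63 (N = -3 - 60 = -63)
x(l, d) = -60*d - 60*d**3 (x(l, d) = (d + d**3)*(15 - 75) = (d + d**3)*(-60) = -60*d - 60*d**3)
(-13429 + x(N, 170)) + 21102 = (-13429 + 60*170*(-1 - 1*170**2)) + 21102 = (-13429 + 60*170*(-1 - 1*28900)) + 21102 = (-13429 + 60*170*(-1 - 28900)) + 21102 = (-13429 + 60*170*(-28901)) + 21102 = (-13429 - 294790200) + 21102 = -294803629 + 21102 = -294782527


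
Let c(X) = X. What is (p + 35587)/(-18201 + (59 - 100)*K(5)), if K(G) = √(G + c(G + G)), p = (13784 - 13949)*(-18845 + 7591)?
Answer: -11481779299/110417062 + 77592377*√15/331251186 ≈ -103.08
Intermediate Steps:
p = 1856910 (p = -165*(-11254) = 1856910)
K(G) = √3*√G (K(G) = √(G + (G + G)) = √(G + 2*G) = √(3*G) = √3*√G)
(p + 35587)/(-18201 + (59 - 100)*K(5)) = (1856910 + 35587)/(-18201 + (59 - 100)*(√3*√5)) = 1892497/(-18201 - 41*√15)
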